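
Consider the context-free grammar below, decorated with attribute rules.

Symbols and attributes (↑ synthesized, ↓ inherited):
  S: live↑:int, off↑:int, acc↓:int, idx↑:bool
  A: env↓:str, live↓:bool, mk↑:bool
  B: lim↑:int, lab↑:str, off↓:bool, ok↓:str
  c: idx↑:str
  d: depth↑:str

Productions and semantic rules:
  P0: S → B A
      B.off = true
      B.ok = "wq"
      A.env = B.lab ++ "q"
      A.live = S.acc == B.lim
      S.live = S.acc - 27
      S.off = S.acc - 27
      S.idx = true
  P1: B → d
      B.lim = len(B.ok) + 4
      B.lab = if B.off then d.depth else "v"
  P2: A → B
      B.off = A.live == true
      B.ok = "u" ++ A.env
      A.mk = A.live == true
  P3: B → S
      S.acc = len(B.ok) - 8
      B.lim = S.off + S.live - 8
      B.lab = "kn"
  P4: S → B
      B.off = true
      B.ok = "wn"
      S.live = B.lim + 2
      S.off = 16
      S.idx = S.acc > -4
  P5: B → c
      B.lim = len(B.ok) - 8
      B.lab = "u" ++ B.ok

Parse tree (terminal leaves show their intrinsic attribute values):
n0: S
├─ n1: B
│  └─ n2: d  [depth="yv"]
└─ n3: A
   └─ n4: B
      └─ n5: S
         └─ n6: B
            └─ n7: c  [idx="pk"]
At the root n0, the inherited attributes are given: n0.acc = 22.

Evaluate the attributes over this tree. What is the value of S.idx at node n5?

false

1. n0.acc = 22  [given at root]
2. n1.off = true  [true]
3. n1.ok = "wq"  ["wq"]
4. n2.depth = "yv"  [terminal]
5. n1.lim = 6  [len(B.ok) + 4]
6. n1.lab = "yv"  [if B.off then d.depth else "v"]
7. n3.env = "yvq"  [B.lab ++ "q"]
8. n3.live = false  [S.acc == B.lim]
9. n4.off = false  [A.live == true]
10. n4.ok = "uyvq"  ["u" ++ A.env]
11. n5.acc = -4  [len(B.ok) - 8]
12. n6.off = true  [true]
13. n6.ok = "wn"  ["wn"]
14. n7.idx = "pk"  [terminal]
15. n6.lim = -6  [len(B.ok) - 8]
16. n6.lab = "uwn"  ["u" ++ B.ok]
17. n5.live = -4  [B.lim + 2]
18. n5.off = 16  [16]
19. n5.idx = false  [S.acc > -4]
20. n4.lim = 4  [S.off + S.live - 8]
21. n4.lab = "kn"  ["kn"]
22. n3.mk = false  [A.live == true]
23. n0.live = -5  [S.acc - 27]
24. n0.off = -5  [S.acc - 27]
25. n0.idx = true  [true]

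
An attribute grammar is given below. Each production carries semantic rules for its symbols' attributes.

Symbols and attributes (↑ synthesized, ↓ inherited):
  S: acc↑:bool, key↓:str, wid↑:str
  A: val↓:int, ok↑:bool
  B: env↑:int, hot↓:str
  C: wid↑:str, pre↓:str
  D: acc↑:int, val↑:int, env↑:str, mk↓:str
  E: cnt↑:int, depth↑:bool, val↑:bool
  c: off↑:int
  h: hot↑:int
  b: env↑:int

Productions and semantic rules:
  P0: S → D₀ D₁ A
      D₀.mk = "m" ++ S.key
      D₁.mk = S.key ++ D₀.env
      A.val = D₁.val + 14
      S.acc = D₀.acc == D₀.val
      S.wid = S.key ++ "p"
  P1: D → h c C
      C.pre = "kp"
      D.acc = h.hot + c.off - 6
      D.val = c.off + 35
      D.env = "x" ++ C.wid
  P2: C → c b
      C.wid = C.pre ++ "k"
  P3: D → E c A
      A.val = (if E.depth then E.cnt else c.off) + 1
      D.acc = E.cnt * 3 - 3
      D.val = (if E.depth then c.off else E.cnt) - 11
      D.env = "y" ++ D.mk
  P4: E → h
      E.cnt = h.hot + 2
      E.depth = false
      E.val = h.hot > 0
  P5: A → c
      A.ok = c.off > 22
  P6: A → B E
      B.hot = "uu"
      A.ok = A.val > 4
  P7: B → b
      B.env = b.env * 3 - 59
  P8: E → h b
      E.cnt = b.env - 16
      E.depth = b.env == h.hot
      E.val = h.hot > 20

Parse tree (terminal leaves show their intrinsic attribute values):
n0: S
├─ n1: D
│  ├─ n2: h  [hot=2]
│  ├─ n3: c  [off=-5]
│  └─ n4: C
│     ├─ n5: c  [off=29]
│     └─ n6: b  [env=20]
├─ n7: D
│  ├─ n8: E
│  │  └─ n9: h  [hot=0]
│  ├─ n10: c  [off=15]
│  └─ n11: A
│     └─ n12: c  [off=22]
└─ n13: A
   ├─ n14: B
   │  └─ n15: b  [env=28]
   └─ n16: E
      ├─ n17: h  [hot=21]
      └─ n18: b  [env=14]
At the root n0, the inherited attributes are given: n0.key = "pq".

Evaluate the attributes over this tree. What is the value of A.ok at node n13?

1. n0.key = "pq"  [given at root]
2. n1.mk = "mpq"  ["m" ++ S.key]
3. n2.hot = 2  [terminal]
4. n3.off = -5  [terminal]
5. n4.pre = "kp"  ["kp"]
6. n5.off = 29  [terminal]
7. n6.env = 20  [terminal]
8. n4.wid = "kpk"  [C.pre ++ "k"]
9. n1.acc = -9  [h.hot + c.off - 6]
10. n1.val = 30  [c.off + 35]
11. n1.env = "xkpk"  ["x" ++ C.wid]
12. n7.mk = "pqxkpk"  [S.key ++ D₀.env]
13. n9.hot = 0  [terminal]
14. n8.cnt = 2  [h.hot + 2]
15. n8.depth = false  [false]
16. n8.val = false  [h.hot > 0]
17. n10.off = 15  [terminal]
18. n11.val = 16  [(if E.depth then E.cnt else c.off) + 1]
19. n12.off = 22  [terminal]
20. n11.ok = false  [c.off > 22]
21. n7.acc = 3  [E.cnt * 3 - 3]
22. n7.val = -9  [(if E.depth then c.off else E.cnt) - 11]
23. n7.env = "ypqxkpk"  ["y" ++ D.mk]
24. n13.val = 5  [D₁.val + 14]
25. n14.hot = "uu"  ["uu"]
26. n15.env = 28  [terminal]
27. n14.env = 25  [b.env * 3 - 59]
28. n17.hot = 21  [terminal]
29. n18.env = 14  [terminal]
30. n16.cnt = -2  [b.env - 16]
31. n16.depth = false  [b.env == h.hot]
32. n16.val = true  [h.hot > 20]
33. n13.ok = true  [A.val > 4]
34. n0.acc = false  [D₀.acc == D₀.val]
35. n0.wid = "pqp"  [S.key ++ "p"]

true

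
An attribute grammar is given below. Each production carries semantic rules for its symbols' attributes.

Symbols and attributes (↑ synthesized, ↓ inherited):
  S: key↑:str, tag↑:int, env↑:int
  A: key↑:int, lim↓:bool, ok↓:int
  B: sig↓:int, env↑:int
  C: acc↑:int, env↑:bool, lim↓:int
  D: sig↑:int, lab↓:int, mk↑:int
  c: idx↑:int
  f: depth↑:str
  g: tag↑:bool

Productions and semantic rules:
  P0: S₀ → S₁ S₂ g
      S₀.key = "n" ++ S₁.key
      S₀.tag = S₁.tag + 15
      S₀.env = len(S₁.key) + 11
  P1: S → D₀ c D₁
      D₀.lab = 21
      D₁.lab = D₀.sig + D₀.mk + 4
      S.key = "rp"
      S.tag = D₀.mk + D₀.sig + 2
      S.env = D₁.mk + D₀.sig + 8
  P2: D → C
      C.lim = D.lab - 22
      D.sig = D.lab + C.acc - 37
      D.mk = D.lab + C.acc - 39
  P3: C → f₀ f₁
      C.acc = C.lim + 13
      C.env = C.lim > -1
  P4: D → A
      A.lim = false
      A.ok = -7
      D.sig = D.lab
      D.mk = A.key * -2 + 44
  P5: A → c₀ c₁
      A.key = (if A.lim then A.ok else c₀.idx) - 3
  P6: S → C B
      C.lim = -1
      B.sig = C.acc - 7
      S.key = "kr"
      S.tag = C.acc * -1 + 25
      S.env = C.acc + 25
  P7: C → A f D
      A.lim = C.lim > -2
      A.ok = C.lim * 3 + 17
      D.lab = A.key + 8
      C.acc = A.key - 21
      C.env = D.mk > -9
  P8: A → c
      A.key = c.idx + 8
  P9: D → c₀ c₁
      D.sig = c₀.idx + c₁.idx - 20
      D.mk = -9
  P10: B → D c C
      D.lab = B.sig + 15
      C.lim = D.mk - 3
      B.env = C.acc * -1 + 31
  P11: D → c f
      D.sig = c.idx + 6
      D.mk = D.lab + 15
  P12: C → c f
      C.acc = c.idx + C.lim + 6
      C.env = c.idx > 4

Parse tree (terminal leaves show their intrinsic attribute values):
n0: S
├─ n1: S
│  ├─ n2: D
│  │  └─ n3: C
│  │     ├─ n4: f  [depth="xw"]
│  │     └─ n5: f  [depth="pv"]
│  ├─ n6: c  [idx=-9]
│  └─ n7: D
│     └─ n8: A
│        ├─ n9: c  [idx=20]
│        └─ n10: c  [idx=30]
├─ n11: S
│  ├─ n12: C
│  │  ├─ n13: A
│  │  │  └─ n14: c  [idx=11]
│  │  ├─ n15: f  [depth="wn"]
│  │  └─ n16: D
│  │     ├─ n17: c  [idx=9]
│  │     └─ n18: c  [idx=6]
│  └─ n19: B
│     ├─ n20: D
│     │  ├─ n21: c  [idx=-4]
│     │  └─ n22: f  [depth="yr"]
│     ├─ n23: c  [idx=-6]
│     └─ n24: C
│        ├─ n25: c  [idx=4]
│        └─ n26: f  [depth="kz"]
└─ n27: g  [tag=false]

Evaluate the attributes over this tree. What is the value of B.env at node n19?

1. n2.lab = 21  [21]
2. n3.lim = -1  [D.lab - 22]
3. n4.depth = "xw"  [terminal]
4. n5.depth = "pv"  [terminal]
5. n3.acc = 12  [C.lim + 13]
6. n3.env = false  [C.lim > -1]
7. n2.sig = -4  [D.lab + C.acc - 37]
8. n2.mk = -6  [D.lab + C.acc - 39]
9. n6.idx = -9  [terminal]
10. n7.lab = -6  [D₀.sig + D₀.mk + 4]
11. n8.lim = false  [false]
12. n8.ok = -7  [-7]
13. n9.idx = 20  [terminal]
14. n10.idx = 30  [terminal]
15. n8.key = 17  [(if A.lim then A.ok else c₀.idx) - 3]
16. n7.sig = -6  [D.lab]
17. n7.mk = 10  [A.key * -2 + 44]
18. n1.key = "rp"  ["rp"]
19. n1.tag = -8  [D₀.mk + D₀.sig + 2]
20. n1.env = 14  [D₁.mk + D₀.sig + 8]
21. n12.lim = -1  [-1]
22. n13.lim = true  [C.lim > -2]
23. n13.ok = 14  [C.lim * 3 + 17]
24. n14.idx = 11  [terminal]
25. n13.key = 19  [c.idx + 8]
26. n15.depth = "wn"  [terminal]
27. n16.lab = 27  [A.key + 8]
28. n17.idx = 9  [terminal]
29. n18.idx = 6  [terminal]
30. n16.sig = -5  [c₀.idx + c₁.idx - 20]
31. n16.mk = -9  [-9]
32. n12.acc = -2  [A.key - 21]
33. n12.env = false  [D.mk > -9]
34. n19.sig = -9  [C.acc - 7]
35. n20.lab = 6  [B.sig + 15]
36. n21.idx = -4  [terminal]
37. n22.depth = "yr"  [terminal]
38. n20.sig = 2  [c.idx + 6]
39. n20.mk = 21  [D.lab + 15]
40. n23.idx = -6  [terminal]
41. n24.lim = 18  [D.mk - 3]
42. n25.idx = 4  [terminal]
43. n26.depth = "kz"  [terminal]
44. n24.acc = 28  [c.idx + C.lim + 6]
45. n24.env = false  [c.idx > 4]
46. n19.env = 3  [C.acc * -1 + 31]
47. n11.key = "kr"  ["kr"]
48. n11.tag = 27  [C.acc * -1 + 25]
49. n11.env = 23  [C.acc + 25]
50. n27.tag = false  [terminal]
51. n0.key = "nrp"  ["n" ++ S₁.key]
52. n0.tag = 7  [S₁.tag + 15]
53. n0.env = 13  [len(S₁.key) + 11]

3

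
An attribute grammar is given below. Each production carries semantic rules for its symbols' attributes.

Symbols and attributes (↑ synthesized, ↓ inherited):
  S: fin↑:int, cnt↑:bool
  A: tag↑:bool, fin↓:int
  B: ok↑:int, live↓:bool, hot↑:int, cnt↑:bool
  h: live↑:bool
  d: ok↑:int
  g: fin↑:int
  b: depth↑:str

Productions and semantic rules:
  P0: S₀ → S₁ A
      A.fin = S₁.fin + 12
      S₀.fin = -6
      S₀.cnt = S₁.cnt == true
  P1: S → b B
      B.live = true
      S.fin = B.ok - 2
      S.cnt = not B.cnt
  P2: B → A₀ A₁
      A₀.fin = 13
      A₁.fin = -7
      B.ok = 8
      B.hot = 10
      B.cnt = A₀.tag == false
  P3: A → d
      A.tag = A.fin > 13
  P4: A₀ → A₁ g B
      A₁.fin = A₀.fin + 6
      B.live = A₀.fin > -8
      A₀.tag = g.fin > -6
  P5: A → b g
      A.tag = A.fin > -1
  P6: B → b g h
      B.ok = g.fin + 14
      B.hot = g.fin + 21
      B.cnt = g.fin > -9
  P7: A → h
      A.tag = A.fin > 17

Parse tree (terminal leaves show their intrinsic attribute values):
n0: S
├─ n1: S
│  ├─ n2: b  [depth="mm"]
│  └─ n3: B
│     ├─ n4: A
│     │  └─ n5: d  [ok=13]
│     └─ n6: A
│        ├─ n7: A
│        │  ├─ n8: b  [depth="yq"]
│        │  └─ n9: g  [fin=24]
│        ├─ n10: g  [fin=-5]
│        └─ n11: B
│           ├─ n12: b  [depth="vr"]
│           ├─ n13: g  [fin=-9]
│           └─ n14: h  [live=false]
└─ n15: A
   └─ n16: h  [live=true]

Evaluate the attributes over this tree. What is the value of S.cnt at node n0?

false

1. n2.depth = "mm"  [terminal]
2. n3.live = true  [true]
3. n4.fin = 13  [13]
4. n5.ok = 13  [terminal]
5. n4.tag = false  [A.fin > 13]
6. n6.fin = -7  [-7]
7. n7.fin = -1  [A₀.fin + 6]
8. n8.depth = "yq"  [terminal]
9. n9.fin = 24  [terminal]
10. n7.tag = false  [A.fin > -1]
11. n10.fin = -5  [terminal]
12. n11.live = true  [A₀.fin > -8]
13. n12.depth = "vr"  [terminal]
14. n13.fin = -9  [terminal]
15. n14.live = false  [terminal]
16. n11.ok = 5  [g.fin + 14]
17. n11.hot = 12  [g.fin + 21]
18. n11.cnt = false  [g.fin > -9]
19. n6.tag = true  [g.fin > -6]
20. n3.ok = 8  [8]
21. n3.hot = 10  [10]
22. n3.cnt = true  [A₀.tag == false]
23. n1.fin = 6  [B.ok - 2]
24. n1.cnt = false  [not B.cnt]
25. n15.fin = 18  [S₁.fin + 12]
26. n16.live = true  [terminal]
27. n15.tag = true  [A.fin > 17]
28. n0.fin = -6  [-6]
29. n0.cnt = false  [S₁.cnt == true]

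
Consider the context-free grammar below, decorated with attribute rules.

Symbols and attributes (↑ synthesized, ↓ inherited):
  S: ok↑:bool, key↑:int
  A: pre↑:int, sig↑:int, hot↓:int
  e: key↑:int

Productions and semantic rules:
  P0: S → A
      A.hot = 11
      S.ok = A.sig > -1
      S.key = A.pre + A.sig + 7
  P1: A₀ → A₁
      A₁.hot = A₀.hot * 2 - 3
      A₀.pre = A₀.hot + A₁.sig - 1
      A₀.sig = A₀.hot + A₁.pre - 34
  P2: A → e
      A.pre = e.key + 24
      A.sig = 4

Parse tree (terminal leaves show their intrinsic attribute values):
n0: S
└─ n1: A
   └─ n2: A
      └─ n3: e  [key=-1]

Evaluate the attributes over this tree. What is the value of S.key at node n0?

21

1. n1.hot = 11  [11]
2. n2.hot = 19  [A₀.hot * 2 - 3]
3. n3.key = -1  [terminal]
4. n2.pre = 23  [e.key + 24]
5. n2.sig = 4  [4]
6. n1.pre = 14  [A₀.hot + A₁.sig - 1]
7. n1.sig = 0  [A₀.hot + A₁.pre - 34]
8. n0.ok = true  [A.sig > -1]
9. n0.key = 21  [A.pre + A.sig + 7]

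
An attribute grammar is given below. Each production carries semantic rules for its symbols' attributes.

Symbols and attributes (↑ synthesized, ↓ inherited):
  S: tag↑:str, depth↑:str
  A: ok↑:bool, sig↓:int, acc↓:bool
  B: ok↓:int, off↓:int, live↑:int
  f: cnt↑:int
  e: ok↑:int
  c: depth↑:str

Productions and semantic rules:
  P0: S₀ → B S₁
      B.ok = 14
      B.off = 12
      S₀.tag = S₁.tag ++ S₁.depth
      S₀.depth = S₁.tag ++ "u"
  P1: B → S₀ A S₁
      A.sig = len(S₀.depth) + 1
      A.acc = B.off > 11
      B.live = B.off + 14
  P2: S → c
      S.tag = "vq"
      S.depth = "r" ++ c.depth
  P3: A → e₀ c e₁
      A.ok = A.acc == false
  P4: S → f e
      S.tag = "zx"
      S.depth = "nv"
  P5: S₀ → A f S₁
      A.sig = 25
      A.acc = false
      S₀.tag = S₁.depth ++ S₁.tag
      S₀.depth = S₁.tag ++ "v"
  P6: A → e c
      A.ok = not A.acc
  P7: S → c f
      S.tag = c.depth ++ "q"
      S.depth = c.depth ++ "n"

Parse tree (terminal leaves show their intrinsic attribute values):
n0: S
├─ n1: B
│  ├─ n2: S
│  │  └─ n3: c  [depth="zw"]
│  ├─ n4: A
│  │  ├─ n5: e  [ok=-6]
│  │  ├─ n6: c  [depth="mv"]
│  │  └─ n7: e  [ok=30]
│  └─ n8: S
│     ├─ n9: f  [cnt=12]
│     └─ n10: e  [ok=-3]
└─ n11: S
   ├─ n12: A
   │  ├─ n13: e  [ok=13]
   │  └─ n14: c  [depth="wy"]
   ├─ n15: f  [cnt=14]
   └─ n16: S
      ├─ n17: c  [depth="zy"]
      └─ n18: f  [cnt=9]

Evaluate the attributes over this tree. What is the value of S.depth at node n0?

"zynzyqu"

1. n1.ok = 14  [14]
2. n1.off = 12  [12]
3. n3.depth = "zw"  [terminal]
4. n2.tag = "vq"  ["vq"]
5. n2.depth = "rzw"  ["r" ++ c.depth]
6. n4.sig = 4  [len(S₀.depth) + 1]
7. n4.acc = true  [B.off > 11]
8. n5.ok = -6  [terminal]
9. n6.depth = "mv"  [terminal]
10. n7.ok = 30  [terminal]
11. n4.ok = false  [A.acc == false]
12. n9.cnt = 12  [terminal]
13. n10.ok = -3  [terminal]
14. n8.tag = "zx"  ["zx"]
15. n8.depth = "nv"  ["nv"]
16. n1.live = 26  [B.off + 14]
17. n12.sig = 25  [25]
18. n12.acc = false  [false]
19. n13.ok = 13  [terminal]
20. n14.depth = "wy"  [terminal]
21. n12.ok = true  [not A.acc]
22. n15.cnt = 14  [terminal]
23. n17.depth = "zy"  [terminal]
24. n18.cnt = 9  [terminal]
25. n16.tag = "zyq"  [c.depth ++ "q"]
26. n16.depth = "zyn"  [c.depth ++ "n"]
27. n11.tag = "zynzyq"  [S₁.depth ++ S₁.tag]
28. n11.depth = "zyqv"  [S₁.tag ++ "v"]
29. n0.tag = "zynzyqzyqv"  [S₁.tag ++ S₁.depth]
30. n0.depth = "zynzyqu"  [S₁.tag ++ "u"]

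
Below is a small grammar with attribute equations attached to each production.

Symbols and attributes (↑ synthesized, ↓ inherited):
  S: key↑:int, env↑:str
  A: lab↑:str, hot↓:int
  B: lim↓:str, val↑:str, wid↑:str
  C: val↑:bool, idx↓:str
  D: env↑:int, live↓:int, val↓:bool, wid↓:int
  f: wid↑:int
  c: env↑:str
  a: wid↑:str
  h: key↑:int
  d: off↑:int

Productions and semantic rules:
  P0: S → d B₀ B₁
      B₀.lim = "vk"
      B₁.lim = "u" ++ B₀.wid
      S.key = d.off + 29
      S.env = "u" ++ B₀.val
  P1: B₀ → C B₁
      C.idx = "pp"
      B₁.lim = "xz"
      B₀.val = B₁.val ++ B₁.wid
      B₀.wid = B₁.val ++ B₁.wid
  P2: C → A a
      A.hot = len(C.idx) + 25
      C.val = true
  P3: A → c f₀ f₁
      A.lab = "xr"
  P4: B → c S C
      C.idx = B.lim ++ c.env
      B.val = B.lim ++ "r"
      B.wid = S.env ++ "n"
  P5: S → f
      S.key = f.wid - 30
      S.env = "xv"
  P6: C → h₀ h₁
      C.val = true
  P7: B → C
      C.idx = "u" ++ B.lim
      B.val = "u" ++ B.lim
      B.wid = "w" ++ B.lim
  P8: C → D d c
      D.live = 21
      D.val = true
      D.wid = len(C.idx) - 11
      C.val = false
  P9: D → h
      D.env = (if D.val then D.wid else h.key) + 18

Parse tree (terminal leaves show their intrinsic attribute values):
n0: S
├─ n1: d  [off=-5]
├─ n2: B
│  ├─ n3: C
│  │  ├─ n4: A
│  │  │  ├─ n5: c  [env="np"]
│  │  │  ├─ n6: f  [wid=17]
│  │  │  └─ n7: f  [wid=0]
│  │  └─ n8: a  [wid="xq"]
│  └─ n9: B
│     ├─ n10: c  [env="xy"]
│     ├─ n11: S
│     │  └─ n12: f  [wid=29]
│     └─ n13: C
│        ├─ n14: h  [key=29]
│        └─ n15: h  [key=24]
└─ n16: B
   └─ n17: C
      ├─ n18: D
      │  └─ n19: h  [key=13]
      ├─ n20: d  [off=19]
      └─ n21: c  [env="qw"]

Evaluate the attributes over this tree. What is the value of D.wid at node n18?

1. n1.off = -5  [terminal]
2. n2.lim = "vk"  ["vk"]
3. n3.idx = "pp"  ["pp"]
4. n4.hot = 27  [len(C.idx) + 25]
5. n5.env = "np"  [terminal]
6. n6.wid = 17  [terminal]
7. n7.wid = 0  [terminal]
8. n4.lab = "xr"  ["xr"]
9. n8.wid = "xq"  [terminal]
10. n3.val = true  [true]
11. n9.lim = "xz"  ["xz"]
12. n10.env = "xy"  [terminal]
13. n12.wid = 29  [terminal]
14. n11.key = -1  [f.wid - 30]
15. n11.env = "xv"  ["xv"]
16. n13.idx = "xzxy"  [B.lim ++ c.env]
17. n14.key = 29  [terminal]
18. n15.key = 24  [terminal]
19. n13.val = true  [true]
20. n9.val = "xzr"  [B.lim ++ "r"]
21. n9.wid = "xvn"  [S.env ++ "n"]
22. n2.val = "xzrxvn"  [B₁.val ++ B₁.wid]
23. n2.wid = "xzrxvn"  [B₁.val ++ B₁.wid]
24. n16.lim = "uxzrxvn"  ["u" ++ B₀.wid]
25. n17.idx = "uuxzrxvn"  ["u" ++ B.lim]
26. n18.live = 21  [21]
27. n18.val = true  [true]
28. n18.wid = -3  [len(C.idx) - 11]
29. n19.key = 13  [terminal]
30. n18.env = 15  [(if D.val then D.wid else h.key) + 18]
31. n20.off = 19  [terminal]
32. n21.env = "qw"  [terminal]
33. n17.val = false  [false]
34. n16.val = "uuxzrxvn"  ["u" ++ B.lim]
35. n16.wid = "wuxzrxvn"  ["w" ++ B.lim]
36. n0.key = 24  [d.off + 29]
37. n0.env = "uxzrxvn"  ["u" ++ B₀.val]

-3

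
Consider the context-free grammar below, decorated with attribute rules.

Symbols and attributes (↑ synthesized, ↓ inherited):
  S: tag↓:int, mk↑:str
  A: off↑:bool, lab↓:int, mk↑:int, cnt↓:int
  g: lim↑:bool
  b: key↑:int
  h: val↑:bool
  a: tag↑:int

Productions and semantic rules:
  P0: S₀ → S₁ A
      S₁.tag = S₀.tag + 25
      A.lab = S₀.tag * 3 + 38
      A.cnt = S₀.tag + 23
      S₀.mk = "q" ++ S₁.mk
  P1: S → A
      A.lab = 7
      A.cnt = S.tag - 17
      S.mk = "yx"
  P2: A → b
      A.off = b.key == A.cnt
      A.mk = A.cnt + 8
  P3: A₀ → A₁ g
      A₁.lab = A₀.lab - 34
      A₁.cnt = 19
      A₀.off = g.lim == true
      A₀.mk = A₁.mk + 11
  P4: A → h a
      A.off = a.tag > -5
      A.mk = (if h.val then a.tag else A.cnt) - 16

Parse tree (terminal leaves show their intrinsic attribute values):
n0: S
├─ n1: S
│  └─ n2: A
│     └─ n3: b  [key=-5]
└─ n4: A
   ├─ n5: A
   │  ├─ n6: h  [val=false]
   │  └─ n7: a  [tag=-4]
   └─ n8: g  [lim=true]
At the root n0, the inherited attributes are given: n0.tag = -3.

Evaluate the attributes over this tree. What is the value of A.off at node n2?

false

1. n0.tag = -3  [given at root]
2. n1.tag = 22  [S₀.tag + 25]
3. n2.lab = 7  [7]
4. n2.cnt = 5  [S.tag - 17]
5. n3.key = -5  [terminal]
6. n2.off = false  [b.key == A.cnt]
7. n2.mk = 13  [A.cnt + 8]
8. n1.mk = "yx"  ["yx"]
9. n4.lab = 29  [S₀.tag * 3 + 38]
10. n4.cnt = 20  [S₀.tag + 23]
11. n5.lab = -5  [A₀.lab - 34]
12. n5.cnt = 19  [19]
13. n6.val = false  [terminal]
14. n7.tag = -4  [terminal]
15. n5.off = true  [a.tag > -5]
16. n5.mk = 3  [(if h.val then a.tag else A.cnt) - 16]
17. n8.lim = true  [terminal]
18. n4.off = true  [g.lim == true]
19. n4.mk = 14  [A₁.mk + 11]
20. n0.mk = "qyx"  ["q" ++ S₁.mk]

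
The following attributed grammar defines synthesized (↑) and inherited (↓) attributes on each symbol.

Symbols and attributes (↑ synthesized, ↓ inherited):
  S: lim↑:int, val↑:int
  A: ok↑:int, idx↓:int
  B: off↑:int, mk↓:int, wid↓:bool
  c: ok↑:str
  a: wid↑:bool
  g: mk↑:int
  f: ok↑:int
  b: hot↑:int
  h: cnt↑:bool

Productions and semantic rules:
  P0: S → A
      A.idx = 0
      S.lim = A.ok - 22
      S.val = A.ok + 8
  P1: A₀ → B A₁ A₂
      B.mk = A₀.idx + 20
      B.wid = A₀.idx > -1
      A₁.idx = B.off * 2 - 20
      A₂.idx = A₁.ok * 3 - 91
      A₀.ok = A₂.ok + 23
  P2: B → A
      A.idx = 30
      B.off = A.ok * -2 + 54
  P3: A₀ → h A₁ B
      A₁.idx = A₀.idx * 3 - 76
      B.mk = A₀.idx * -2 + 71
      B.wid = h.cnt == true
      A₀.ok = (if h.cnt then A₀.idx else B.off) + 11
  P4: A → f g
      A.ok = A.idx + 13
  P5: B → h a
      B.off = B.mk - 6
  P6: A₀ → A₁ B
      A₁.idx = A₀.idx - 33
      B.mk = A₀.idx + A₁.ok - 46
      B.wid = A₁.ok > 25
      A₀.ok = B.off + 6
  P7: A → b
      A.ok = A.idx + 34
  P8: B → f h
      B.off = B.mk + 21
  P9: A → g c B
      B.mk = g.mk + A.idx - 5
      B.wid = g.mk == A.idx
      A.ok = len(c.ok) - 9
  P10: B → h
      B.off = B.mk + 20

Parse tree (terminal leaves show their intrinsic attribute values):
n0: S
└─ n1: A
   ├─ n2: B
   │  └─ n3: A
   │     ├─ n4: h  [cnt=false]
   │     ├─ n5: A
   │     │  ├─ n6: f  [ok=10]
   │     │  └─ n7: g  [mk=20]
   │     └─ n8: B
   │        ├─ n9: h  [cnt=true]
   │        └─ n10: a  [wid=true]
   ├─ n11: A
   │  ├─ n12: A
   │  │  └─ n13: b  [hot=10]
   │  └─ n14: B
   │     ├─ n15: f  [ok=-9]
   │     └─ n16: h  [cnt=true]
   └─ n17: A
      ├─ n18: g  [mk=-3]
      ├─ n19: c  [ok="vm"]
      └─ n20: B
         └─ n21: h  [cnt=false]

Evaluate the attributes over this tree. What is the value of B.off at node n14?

24

1. n1.idx = 0  [0]
2. n2.mk = 20  [A₀.idx + 20]
3. n2.wid = true  [A₀.idx > -1]
4. n3.idx = 30  [30]
5. n4.cnt = false  [terminal]
6. n5.idx = 14  [A₀.idx * 3 - 76]
7. n6.ok = 10  [terminal]
8. n7.mk = 20  [terminal]
9. n5.ok = 27  [A.idx + 13]
10. n8.mk = 11  [A₀.idx * -2 + 71]
11. n8.wid = false  [h.cnt == true]
12. n9.cnt = true  [terminal]
13. n10.wid = true  [terminal]
14. n8.off = 5  [B.mk - 6]
15. n3.ok = 16  [(if h.cnt then A₀.idx else B.off) + 11]
16. n2.off = 22  [A.ok * -2 + 54]
17. n11.idx = 24  [B.off * 2 - 20]
18. n12.idx = -9  [A₀.idx - 33]
19. n13.hot = 10  [terminal]
20. n12.ok = 25  [A.idx + 34]
21. n14.mk = 3  [A₀.idx + A₁.ok - 46]
22. n14.wid = false  [A₁.ok > 25]
23. n15.ok = -9  [terminal]
24. n16.cnt = true  [terminal]
25. n14.off = 24  [B.mk + 21]
26. n11.ok = 30  [B.off + 6]
27. n17.idx = -1  [A₁.ok * 3 - 91]
28. n18.mk = -3  [terminal]
29. n19.ok = "vm"  [terminal]
30. n20.mk = -9  [g.mk + A.idx - 5]
31. n20.wid = false  [g.mk == A.idx]
32. n21.cnt = false  [terminal]
33. n20.off = 11  [B.mk + 20]
34. n17.ok = -7  [len(c.ok) - 9]
35. n1.ok = 16  [A₂.ok + 23]
36. n0.lim = -6  [A.ok - 22]
37. n0.val = 24  [A.ok + 8]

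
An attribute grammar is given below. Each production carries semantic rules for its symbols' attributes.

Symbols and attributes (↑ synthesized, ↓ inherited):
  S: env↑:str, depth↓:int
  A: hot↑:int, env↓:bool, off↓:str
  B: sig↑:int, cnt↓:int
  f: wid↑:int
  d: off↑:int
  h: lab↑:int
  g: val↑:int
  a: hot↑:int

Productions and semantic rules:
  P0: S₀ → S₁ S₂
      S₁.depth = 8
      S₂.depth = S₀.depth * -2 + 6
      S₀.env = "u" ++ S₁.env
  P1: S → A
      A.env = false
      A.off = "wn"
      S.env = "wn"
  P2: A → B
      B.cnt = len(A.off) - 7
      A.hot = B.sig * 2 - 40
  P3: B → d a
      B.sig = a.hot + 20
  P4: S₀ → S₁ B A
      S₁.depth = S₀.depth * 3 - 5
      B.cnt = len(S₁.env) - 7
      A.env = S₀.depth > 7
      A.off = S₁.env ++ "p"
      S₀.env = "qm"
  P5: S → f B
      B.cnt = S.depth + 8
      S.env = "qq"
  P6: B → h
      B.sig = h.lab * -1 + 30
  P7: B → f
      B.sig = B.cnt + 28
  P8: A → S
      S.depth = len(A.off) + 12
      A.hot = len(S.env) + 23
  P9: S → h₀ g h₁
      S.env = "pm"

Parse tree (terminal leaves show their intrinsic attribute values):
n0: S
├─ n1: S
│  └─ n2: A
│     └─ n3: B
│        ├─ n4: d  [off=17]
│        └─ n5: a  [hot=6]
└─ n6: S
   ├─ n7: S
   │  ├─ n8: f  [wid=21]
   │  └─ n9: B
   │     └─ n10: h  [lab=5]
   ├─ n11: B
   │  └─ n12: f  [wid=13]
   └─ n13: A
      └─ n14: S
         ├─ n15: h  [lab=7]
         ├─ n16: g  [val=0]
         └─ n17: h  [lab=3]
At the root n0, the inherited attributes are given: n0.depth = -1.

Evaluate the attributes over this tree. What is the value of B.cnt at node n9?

27

1. n0.depth = -1  [given at root]
2. n1.depth = 8  [8]
3. n2.env = false  [false]
4. n2.off = "wn"  ["wn"]
5. n3.cnt = -5  [len(A.off) - 7]
6. n4.off = 17  [terminal]
7. n5.hot = 6  [terminal]
8. n3.sig = 26  [a.hot + 20]
9. n2.hot = 12  [B.sig * 2 - 40]
10. n1.env = "wn"  ["wn"]
11. n6.depth = 8  [S₀.depth * -2 + 6]
12. n7.depth = 19  [S₀.depth * 3 - 5]
13. n8.wid = 21  [terminal]
14. n9.cnt = 27  [S.depth + 8]
15. n10.lab = 5  [terminal]
16. n9.sig = 25  [h.lab * -1 + 30]
17. n7.env = "qq"  ["qq"]
18. n11.cnt = -5  [len(S₁.env) - 7]
19. n12.wid = 13  [terminal]
20. n11.sig = 23  [B.cnt + 28]
21. n13.env = true  [S₀.depth > 7]
22. n13.off = "qqp"  [S₁.env ++ "p"]
23. n14.depth = 15  [len(A.off) + 12]
24. n15.lab = 7  [terminal]
25. n16.val = 0  [terminal]
26. n17.lab = 3  [terminal]
27. n14.env = "pm"  ["pm"]
28. n13.hot = 25  [len(S.env) + 23]
29. n6.env = "qm"  ["qm"]
30. n0.env = "uwn"  ["u" ++ S₁.env]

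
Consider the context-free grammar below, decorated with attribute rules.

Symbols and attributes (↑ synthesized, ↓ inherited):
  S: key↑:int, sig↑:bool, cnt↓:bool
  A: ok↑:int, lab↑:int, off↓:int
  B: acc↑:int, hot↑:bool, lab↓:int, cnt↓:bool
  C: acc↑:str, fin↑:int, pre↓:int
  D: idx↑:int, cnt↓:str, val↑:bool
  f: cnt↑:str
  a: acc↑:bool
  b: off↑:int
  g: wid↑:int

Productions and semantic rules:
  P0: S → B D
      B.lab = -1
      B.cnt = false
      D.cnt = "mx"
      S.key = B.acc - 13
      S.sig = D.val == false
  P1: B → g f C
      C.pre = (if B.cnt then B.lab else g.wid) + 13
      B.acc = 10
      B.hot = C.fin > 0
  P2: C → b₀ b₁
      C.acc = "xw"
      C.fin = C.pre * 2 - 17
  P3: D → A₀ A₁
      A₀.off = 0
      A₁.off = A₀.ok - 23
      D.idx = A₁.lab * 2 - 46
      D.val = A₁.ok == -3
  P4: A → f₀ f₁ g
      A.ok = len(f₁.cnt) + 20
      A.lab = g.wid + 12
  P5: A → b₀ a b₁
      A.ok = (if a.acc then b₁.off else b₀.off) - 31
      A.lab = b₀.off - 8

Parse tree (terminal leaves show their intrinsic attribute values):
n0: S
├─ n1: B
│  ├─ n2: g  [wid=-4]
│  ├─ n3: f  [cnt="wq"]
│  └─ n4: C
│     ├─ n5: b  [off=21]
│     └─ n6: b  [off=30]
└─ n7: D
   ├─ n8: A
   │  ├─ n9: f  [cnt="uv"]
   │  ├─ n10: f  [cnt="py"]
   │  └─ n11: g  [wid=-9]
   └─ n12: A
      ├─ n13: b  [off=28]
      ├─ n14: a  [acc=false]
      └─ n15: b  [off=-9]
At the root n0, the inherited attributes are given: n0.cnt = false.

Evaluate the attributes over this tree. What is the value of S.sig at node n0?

1. n0.cnt = false  [given at root]
2. n1.lab = -1  [-1]
3. n1.cnt = false  [false]
4. n2.wid = -4  [terminal]
5. n3.cnt = "wq"  [terminal]
6. n4.pre = 9  [(if B.cnt then B.lab else g.wid) + 13]
7. n5.off = 21  [terminal]
8. n6.off = 30  [terminal]
9. n4.acc = "xw"  ["xw"]
10. n4.fin = 1  [C.pre * 2 - 17]
11. n1.acc = 10  [10]
12. n1.hot = true  [C.fin > 0]
13. n7.cnt = "mx"  ["mx"]
14. n8.off = 0  [0]
15. n9.cnt = "uv"  [terminal]
16. n10.cnt = "py"  [terminal]
17. n11.wid = -9  [terminal]
18. n8.ok = 22  [len(f₁.cnt) + 20]
19. n8.lab = 3  [g.wid + 12]
20. n12.off = -1  [A₀.ok - 23]
21. n13.off = 28  [terminal]
22. n14.acc = false  [terminal]
23. n15.off = -9  [terminal]
24. n12.ok = -3  [(if a.acc then b₁.off else b₀.off) - 31]
25. n12.lab = 20  [b₀.off - 8]
26. n7.idx = -6  [A₁.lab * 2 - 46]
27. n7.val = true  [A₁.ok == -3]
28. n0.key = -3  [B.acc - 13]
29. n0.sig = false  [D.val == false]

false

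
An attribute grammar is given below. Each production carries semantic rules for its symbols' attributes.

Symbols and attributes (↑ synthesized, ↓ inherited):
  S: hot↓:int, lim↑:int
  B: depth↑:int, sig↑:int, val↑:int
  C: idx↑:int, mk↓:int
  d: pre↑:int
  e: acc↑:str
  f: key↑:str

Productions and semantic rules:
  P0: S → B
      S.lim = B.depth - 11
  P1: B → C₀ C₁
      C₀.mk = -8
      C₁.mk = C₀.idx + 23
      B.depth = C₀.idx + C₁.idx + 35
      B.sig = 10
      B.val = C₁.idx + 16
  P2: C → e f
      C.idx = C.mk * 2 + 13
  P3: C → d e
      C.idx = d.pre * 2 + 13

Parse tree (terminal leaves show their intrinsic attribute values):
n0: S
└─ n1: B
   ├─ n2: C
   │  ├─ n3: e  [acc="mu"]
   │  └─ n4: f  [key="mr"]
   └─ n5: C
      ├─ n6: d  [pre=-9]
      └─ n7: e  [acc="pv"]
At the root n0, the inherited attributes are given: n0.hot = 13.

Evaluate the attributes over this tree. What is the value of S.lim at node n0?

1. n0.hot = 13  [given at root]
2. n2.mk = -8  [-8]
3. n3.acc = "mu"  [terminal]
4. n4.key = "mr"  [terminal]
5. n2.idx = -3  [C.mk * 2 + 13]
6. n5.mk = 20  [C₀.idx + 23]
7. n6.pre = -9  [terminal]
8. n7.acc = "pv"  [terminal]
9. n5.idx = -5  [d.pre * 2 + 13]
10. n1.depth = 27  [C₀.idx + C₁.idx + 35]
11. n1.sig = 10  [10]
12. n1.val = 11  [C₁.idx + 16]
13. n0.lim = 16  [B.depth - 11]

16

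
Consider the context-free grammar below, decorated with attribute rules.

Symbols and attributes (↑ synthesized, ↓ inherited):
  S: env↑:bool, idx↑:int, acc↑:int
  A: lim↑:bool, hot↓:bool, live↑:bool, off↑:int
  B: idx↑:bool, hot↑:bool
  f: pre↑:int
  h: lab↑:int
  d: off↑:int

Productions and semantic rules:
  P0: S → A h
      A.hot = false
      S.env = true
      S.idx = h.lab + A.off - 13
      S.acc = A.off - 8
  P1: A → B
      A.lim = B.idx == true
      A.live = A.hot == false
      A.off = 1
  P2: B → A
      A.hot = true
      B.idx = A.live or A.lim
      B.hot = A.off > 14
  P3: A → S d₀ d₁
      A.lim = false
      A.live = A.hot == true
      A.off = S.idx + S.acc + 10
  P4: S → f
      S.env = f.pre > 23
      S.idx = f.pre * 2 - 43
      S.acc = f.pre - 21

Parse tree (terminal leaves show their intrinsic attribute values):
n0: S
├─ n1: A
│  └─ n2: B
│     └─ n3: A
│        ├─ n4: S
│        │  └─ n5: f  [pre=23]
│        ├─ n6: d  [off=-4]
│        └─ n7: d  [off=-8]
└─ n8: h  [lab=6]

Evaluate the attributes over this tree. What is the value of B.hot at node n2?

1. n1.hot = false  [false]
2. n3.hot = true  [true]
3. n5.pre = 23  [terminal]
4. n4.env = false  [f.pre > 23]
5. n4.idx = 3  [f.pre * 2 - 43]
6. n4.acc = 2  [f.pre - 21]
7. n6.off = -4  [terminal]
8. n7.off = -8  [terminal]
9. n3.lim = false  [false]
10. n3.live = true  [A.hot == true]
11. n3.off = 15  [S.idx + S.acc + 10]
12. n2.idx = true  [A.live or A.lim]
13. n2.hot = true  [A.off > 14]
14. n1.lim = true  [B.idx == true]
15. n1.live = true  [A.hot == false]
16. n1.off = 1  [1]
17. n8.lab = 6  [terminal]
18. n0.env = true  [true]
19. n0.idx = -6  [h.lab + A.off - 13]
20. n0.acc = -7  [A.off - 8]

true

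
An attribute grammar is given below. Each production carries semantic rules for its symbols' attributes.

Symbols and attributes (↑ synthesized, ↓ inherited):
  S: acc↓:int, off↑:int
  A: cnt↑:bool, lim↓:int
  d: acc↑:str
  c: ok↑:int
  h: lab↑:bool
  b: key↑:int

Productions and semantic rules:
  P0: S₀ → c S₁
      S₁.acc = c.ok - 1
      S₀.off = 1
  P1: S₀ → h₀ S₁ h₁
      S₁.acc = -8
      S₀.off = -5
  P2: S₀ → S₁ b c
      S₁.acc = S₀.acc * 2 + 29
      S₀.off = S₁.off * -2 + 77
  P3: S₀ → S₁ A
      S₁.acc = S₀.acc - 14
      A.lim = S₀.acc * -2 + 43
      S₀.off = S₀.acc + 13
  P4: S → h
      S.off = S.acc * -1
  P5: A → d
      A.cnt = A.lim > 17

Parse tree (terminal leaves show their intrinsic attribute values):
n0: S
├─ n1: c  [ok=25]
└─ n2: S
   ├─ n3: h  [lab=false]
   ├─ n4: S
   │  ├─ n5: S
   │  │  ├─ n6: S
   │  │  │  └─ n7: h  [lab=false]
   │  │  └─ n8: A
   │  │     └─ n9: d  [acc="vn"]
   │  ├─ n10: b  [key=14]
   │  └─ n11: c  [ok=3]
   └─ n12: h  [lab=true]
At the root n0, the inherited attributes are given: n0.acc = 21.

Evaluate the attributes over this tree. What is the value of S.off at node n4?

25

1. n0.acc = 21  [given at root]
2. n1.ok = 25  [terminal]
3. n2.acc = 24  [c.ok - 1]
4. n3.lab = false  [terminal]
5. n4.acc = -8  [-8]
6. n5.acc = 13  [S₀.acc * 2 + 29]
7. n6.acc = -1  [S₀.acc - 14]
8. n7.lab = false  [terminal]
9. n6.off = 1  [S.acc * -1]
10. n8.lim = 17  [S₀.acc * -2 + 43]
11. n9.acc = "vn"  [terminal]
12. n8.cnt = false  [A.lim > 17]
13. n5.off = 26  [S₀.acc + 13]
14. n10.key = 14  [terminal]
15. n11.ok = 3  [terminal]
16. n4.off = 25  [S₁.off * -2 + 77]
17. n12.lab = true  [terminal]
18. n2.off = -5  [-5]
19. n0.off = 1  [1]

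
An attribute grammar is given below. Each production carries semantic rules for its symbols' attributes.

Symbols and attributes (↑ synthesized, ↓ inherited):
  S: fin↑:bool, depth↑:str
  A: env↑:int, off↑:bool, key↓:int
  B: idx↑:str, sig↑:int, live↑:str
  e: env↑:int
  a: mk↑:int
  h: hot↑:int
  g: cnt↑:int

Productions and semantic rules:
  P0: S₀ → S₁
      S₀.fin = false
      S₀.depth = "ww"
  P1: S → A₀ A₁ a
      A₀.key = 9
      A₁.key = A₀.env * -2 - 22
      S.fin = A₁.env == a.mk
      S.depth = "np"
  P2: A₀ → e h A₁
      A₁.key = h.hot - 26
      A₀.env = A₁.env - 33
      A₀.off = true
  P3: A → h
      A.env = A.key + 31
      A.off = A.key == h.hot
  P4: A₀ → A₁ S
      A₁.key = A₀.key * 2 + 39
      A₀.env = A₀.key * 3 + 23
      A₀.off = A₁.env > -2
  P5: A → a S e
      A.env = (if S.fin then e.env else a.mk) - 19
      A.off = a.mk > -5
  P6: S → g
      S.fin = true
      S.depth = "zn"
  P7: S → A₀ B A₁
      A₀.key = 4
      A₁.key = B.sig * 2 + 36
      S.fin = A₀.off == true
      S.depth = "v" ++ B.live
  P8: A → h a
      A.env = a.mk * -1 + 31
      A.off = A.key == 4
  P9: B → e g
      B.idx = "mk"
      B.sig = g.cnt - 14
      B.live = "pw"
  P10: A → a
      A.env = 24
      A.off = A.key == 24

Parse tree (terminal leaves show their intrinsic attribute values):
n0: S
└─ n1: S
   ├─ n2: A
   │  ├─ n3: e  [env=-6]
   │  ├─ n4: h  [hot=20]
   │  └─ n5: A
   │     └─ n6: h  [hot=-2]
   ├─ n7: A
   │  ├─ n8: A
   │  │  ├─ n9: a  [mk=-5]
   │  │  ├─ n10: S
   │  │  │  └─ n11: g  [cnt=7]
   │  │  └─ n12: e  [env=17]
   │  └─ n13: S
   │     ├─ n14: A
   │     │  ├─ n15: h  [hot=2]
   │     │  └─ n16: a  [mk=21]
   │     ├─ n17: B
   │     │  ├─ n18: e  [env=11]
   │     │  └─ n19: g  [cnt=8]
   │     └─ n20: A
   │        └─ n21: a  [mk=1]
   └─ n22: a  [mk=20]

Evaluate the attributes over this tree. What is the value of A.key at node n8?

1. n2.key = 9  [9]
2. n3.env = -6  [terminal]
3. n4.hot = 20  [terminal]
4. n5.key = -6  [h.hot - 26]
5. n6.hot = -2  [terminal]
6. n5.env = 25  [A.key + 31]
7. n5.off = false  [A.key == h.hot]
8. n2.env = -8  [A₁.env - 33]
9. n2.off = true  [true]
10. n7.key = -6  [A₀.env * -2 - 22]
11. n8.key = 27  [A₀.key * 2 + 39]
12. n9.mk = -5  [terminal]
13. n11.cnt = 7  [terminal]
14. n10.fin = true  [true]
15. n10.depth = "zn"  ["zn"]
16. n12.env = 17  [terminal]
17. n8.env = -2  [(if S.fin then e.env else a.mk) - 19]
18. n8.off = false  [a.mk > -5]
19. n14.key = 4  [4]
20. n15.hot = 2  [terminal]
21. n16.mk = 21  [terminal]
22. n14.env = 10  [a.mk * -1 + 31]
23. n14.off = true  [A.key == 4]
24. n18.env = 11  [terminal]
25. n19.cnt = 8  [terminal]
26. n17.idx = "mk"  ["mk"]
27. n17.sig = -6  [g.cnt - 14]
28. n17.live = "pw"  ["pw"]
29. n20.key = 24  [B.sig * 2 + 36]
30. n21.mk = 1  [terminal]
31. n20.env = 24  [24]
32. n20.off = true  [A.key == 24]
33. n13.fin = true  [A₀.off == true]
34. n13.depth = "vpw"  ["v" ++ B.live]
35. n7.env = 5  [A₀.key * 3 + 23]
36. n7.off = false  [A₁.env > -2]
37. n22.mk = 20  [terminal]
38. n1.fin = false  [A₁.env == a.mk]
39. n1.depth = "np"  ["np"]
40. n0.fin = false  [false]
41. n0.depth = "ww"  ["ww"]

27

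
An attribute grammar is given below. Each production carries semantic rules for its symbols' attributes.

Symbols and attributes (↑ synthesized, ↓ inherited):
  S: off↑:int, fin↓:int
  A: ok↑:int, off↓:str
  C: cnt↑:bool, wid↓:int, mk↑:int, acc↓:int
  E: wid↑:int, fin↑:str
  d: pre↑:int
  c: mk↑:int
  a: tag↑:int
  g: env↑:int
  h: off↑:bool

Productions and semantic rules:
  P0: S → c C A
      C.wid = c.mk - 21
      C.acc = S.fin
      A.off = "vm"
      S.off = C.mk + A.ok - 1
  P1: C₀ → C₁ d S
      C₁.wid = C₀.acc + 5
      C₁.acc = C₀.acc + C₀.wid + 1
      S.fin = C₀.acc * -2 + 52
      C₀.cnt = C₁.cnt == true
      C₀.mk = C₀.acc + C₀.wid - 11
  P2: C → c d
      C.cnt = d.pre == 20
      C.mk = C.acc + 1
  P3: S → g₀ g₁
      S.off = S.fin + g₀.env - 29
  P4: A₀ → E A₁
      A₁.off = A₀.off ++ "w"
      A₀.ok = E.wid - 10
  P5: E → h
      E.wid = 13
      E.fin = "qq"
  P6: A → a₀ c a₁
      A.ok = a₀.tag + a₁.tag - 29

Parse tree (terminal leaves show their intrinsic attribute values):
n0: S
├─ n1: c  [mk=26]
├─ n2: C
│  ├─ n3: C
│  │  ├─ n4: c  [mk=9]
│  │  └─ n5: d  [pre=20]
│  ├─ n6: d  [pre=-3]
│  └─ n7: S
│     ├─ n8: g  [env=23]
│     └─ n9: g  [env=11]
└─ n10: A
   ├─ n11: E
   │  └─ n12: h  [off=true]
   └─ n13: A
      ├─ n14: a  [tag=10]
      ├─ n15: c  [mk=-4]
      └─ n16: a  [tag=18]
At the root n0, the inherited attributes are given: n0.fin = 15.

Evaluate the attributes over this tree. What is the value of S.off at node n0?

1. n0.fin = 15  [given at root]
2. n1.mk = 26  [terminal]
3. n2.wid = 5  [c.mk - 21]
4. n2.acc = 15  [S.fin]
5. n3.wid = 20  [C₀.acc + 5]
6. n3.acc = 21  [C₀.acc + C₀.wid + 1]
7. n4.mk = 9  [terminal]
8. n5.pre = 20  [terminal]
9. n3.cnt = true  [d.pre == 20]
10. n3.mk = 22  [C.acc + 1]
11. n6.pre = -3  [terminal]
12. n7.fin = 22  [C₀.acc * -2 + 52]
13. n8.env = 23  [terminal]
14. n9.env = 11  [terminal]
15. n7.off = 16  [S.fin + g₀.env - 29]
16. n2.cnt = true  [C₁.cnt == true]
17. n2.mk = 9  [C₀.acc + C₀.wid - 11]
18. n10.off = "vm"  ["vm"]
19. n12.off = true  [terminal]
20. n11.wid = 13  [13]
21. n11.fin = "qq"  ["qq"]
22. n13.off = "vmw"  [A₀.off ++ "w"]
23. n14.tag = 10  [terminal]
24. n15.mk = -4  [terminal]
25. n16.tag = 18  [terminal]
26. n13.ok = -1  [a₀.tag + a₁.tag - 29]
27. n10.ok = 3  [E.wid - 10]
28. n0.off = 11  [C.mk + A.ok - 1]

11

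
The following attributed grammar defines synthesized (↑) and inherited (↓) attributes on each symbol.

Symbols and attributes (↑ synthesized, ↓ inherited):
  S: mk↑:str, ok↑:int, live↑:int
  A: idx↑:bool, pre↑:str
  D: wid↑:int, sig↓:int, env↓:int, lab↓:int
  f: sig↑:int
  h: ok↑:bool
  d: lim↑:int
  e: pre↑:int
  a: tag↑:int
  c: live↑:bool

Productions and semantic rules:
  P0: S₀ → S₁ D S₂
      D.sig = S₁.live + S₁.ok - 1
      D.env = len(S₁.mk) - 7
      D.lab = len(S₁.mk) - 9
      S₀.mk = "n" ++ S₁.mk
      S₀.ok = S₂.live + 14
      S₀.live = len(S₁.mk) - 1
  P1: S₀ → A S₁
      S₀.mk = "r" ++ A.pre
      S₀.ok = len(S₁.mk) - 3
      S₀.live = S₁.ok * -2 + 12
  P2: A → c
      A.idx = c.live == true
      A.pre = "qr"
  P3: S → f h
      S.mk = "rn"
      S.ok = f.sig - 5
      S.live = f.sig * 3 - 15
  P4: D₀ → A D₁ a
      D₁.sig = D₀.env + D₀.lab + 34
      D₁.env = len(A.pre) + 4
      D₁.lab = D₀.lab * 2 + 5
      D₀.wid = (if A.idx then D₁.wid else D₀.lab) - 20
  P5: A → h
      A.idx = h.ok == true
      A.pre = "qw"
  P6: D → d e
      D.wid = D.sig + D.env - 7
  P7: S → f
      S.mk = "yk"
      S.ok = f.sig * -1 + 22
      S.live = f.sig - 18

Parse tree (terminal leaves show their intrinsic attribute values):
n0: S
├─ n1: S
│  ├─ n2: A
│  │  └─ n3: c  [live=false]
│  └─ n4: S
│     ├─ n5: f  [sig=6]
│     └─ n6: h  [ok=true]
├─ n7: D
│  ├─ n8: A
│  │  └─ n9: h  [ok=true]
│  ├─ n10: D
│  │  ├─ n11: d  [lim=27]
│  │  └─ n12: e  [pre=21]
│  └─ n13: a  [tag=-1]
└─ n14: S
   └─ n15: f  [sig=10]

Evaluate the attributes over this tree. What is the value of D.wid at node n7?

3

1. n3.live = false  [terminal]
2. n2.idx = false  [c.live == true]
3. n2.pre = "qr"  ["qr"]
4. n5.sig = 6  [terminal]
5. n6.ok = true  [terminal]
6. n4.mk = "rn"  ["rn"]
7. n4.ok = 1  [f.sig - 5]
8. n4.live = 3  [f.sig * 3 - 15]
9. n1.mk = "rqr"  ["r" ++ A.pre]
10. n1.ok = -1  [len(S₁.mk) - 3]
11. n1.live = 10  [S₁.ok * -2 + 12]
12. n7.sig = 8  [S₁.live + S₁.ok - 1]
13. n7.env = -4  [len(S₁.mk) - 7]
14. n7.lab = -6  [len(S₁.mk) - 9]
15. n9.ok = true  [terminal]
16. n8.idx = true  [h.ok == true]
17. n8.pre = "qw"  ["qw"]
18. n10.sig = 24  [D₀.env + D₀.lab + 34]
19. n10.env = 6  [len(A.pre) + 4]
20. n10.lab = -7  [D₀.lab * 2 + 5]
21. n11.lim = 27  [terminal]
22. n12.pre = 21  [terminal]
23. n10.wid = 23  [D.sig + D.env - 7]
24. n13.tag = -1  [terminal]
25. n7.wid = 3  [(if A.idx then D₁.wid else D₀.lab) - 20]
26. n15.sig = 10  [terminal]
27. n14.mk = "yk"  ["yk"]
28. n14.ok = 12  [f.sig * -1 + 22]
29. n14.live = -8  [f.sig - 18]
30. n0.mk = "nrqr"  ["n" ++ S₁.mk]
31. n0.ok = 6  [S₂.live + 14]
32. n0.live = 2  [len(S₁.mk) - 1]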